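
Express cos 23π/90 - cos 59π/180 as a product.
cos 23π/90 - cos 59π/180 = -2 sin(7π/24) sin(-13π/360)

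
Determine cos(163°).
cos(163°) = -0.9563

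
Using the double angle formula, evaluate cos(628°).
cos(628°) = cos²314° - sin²314° = -0.0349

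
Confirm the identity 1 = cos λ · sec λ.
RHS = cos λ · (1/cos λ) = 1 = LHS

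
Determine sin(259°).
sin(259°) = -0.9816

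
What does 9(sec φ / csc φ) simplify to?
9(sec φ / csc φ) = 9(tan φ) (using Reciprocal identities)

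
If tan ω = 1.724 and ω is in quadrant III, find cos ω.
cos ω = -0.5017 (using tan²ω + 1 = sec²ω)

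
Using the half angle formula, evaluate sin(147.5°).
sin(147.5°) = √((1 - cos 295°)/2) = 0.5373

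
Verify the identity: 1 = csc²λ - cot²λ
RHS = 1/sin²λ - cos²λ/sin²λ = (1 - cos²λ)/sin²λ = sin²λ/sin²λ = 1 = LHS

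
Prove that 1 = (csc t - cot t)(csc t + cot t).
RHS = csc²t - cot²t = (1 + cot²t) - cot²t = 1 = LHS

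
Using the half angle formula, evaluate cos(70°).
cos(70°) = √((1 + cos 140°)/2) = 0.342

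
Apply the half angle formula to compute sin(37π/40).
sin(37π/40) = √((1 - cos 37π/20)/2) = 0.2334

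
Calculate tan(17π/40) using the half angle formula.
tan(17π/40) = sin 17π/20 / (1 + cos 17π/20) = 4.165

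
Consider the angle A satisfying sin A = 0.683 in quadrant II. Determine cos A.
cos A = ±√(1 - sin²A) = -0.7304 (negative in QII)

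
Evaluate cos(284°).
cos(284°) = 0.2419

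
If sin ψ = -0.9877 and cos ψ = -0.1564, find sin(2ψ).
sin(2ψ) = 2 sin ψ cos ψ = 0.309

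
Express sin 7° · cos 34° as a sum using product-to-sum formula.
sin 7° cos 34° = (1/2)[sin(7°+34°) + sin(7°-34°)]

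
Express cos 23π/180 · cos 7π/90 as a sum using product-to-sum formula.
cos 23π/180 cos 7π/90 = (1/2)[cos(23π/180-7π/90) + cos(23π/180+7π/90)]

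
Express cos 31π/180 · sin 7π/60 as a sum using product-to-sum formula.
cos 31π/180 sin 7π/60 = (1/2)[sin(31π/180+7π/60) - sin(31π/180-7π/60)]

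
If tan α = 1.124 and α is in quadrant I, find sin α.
sin α = 0.7471 (using tan²α + 1 = sec²α)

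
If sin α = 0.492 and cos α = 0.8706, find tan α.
tan α = sin α / cos α = 0.5651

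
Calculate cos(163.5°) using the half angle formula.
cos(163.5°) = -√((1 + cos 327°)/2) = -0.9588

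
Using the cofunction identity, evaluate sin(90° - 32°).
sin(90° - 32°) = cos(32°) = 0.848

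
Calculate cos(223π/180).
cos(223π/180) = -0.7314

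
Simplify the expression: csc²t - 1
csc²t - 1 = cot²t (using Pythagorean identity)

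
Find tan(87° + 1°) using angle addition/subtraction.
tan(87° + 1°) = (tan 87° + tan 1°)/(1 - tan 87° tan 1°) = 28.64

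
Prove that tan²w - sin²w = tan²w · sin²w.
LHS = sin²w/cos²w - sin²w = sin²w(1/cos²w - 1) = sin²w · (1 - cos²w)/cos²w = sin²w · sin²w/cos²w = sin²w · tan²w = RHS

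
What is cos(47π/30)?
cos(47π/30) = 0.2079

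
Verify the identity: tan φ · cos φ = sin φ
LHS = (sin φ/cos φ) · cos φ = sin φ = RHS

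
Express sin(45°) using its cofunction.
sin(45°) = cos(90° - 45°) = cos(45°)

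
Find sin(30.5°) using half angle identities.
sin(30.5°) = √((1 - cos 61°)/2) = 0.5075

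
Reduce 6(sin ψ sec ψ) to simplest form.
6(sin ψ sec ψ) = 6(tan ψ) (using Reciprocal + quotient)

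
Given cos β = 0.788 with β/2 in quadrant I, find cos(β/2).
cos(β/2) = ±√((1 + cos β)/2); positive since β/2 ∈ QI, so cos(β/2) = 0.9455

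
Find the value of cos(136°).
cos(136°) = -0.7193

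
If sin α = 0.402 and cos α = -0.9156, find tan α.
tan α = sin α / cos α = -0.4391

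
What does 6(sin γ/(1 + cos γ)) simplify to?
6(sin γ/(1 + cos γ)) = 6(tan(γ/2)) (using Half angle)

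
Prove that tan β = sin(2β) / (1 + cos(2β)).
RHS = 2 sin β cos β / (2cos²β) = sin β/cos β = tan β = LHS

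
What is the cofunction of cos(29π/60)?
cos(29π/60) = sin(π/2 - 29π/60) = sin(π/60)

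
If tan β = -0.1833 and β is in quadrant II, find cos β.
cos β = -0.9836 (using tan²β + 1 = sec²β)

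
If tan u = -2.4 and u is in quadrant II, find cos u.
cos u = -0.3846 (using tan²u + 1 = sec²u)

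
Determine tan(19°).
tan(19°) = 0.3443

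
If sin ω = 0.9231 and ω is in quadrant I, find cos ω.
cos ω = 0.3846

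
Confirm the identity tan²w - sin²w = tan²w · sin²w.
LHS = sin²w/cos²w - sin²w = sin²w(1/cos²w - 1) = sin²w · (1 - cos²w)/cos²w = sin²w · sin²w/cos²w = sin²w · tan²w = RHS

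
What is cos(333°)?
cos(333°) = 0.891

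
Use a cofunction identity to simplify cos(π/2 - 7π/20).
cos(π/2 - 7π/20) = sin(7π/20)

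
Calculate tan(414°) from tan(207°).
tan(414°) = 2 tan 207° / (1 - tan²207°) = 1.376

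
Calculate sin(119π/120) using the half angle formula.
sin(119π/120) = √((1 - cos 119π/60)/2) = 0.02618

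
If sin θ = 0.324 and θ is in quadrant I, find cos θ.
cos θ = 0.9461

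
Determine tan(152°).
tan(152°) = -0.5317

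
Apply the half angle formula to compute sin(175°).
sin(175°) = √((1 - cos 350°)/2) = 0.08716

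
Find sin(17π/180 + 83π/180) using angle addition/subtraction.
sin(17π/180 + 83π/180) = sin 17π/180 cos 83π/180 + cos 17π/180 sin 83π/180 = 0.9848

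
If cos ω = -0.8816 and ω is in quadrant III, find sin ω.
sin ω = -0.472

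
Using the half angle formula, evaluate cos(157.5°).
cos(157.5°) = -√((1 + cos 315°)/2) = -0.9239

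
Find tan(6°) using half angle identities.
tan(6°) = sin 12° / (1 + cos 12°) = 0.1051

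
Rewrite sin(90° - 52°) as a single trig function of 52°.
sin(90° - 52°) = cos(52°)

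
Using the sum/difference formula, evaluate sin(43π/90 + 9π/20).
sin(43π/90 + 9π/20) = sin 43π/90 cos 9π/20 + cos 43π/90 sin 9π/20 = 0.225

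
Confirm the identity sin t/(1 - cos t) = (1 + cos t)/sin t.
LHS = sin t(1 + cos t) / ((1 - cos t)(1 + cos t)) = sin t(1 + cos t) / (1 - cos²t) = sin t(1 + cos t) / sin²t = (1 + cos t)/sin t = RHS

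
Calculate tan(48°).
tan(48°) = 1.111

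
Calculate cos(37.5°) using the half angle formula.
cos(37.5°) = √((1 + cos 75°)/2) = 0.7934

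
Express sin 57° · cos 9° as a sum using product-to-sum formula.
sin 57° cos 9° = (1/2)[sin(57°+9°) + sin(57°-9°)]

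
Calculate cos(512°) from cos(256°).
cos(512°) = cos²256° - sin²256° = -0.8829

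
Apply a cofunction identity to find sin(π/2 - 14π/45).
sin(π/2 - 14π/45) = cos(14π/45) = 0.5592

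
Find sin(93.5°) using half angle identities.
sin(93.5°) = √((1 - cos 187°)/2) = 0.9981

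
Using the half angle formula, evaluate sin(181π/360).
sin(181π/360) = √((1 - cos 181π/180)/2) = 1.0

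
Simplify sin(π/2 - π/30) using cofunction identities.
sin(π/2 - π/30) = cos(π/30)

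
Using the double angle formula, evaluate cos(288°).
cos(288°) = cos²144° - sin²144° = 0.309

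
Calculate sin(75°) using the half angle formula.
sin(75°) = √((1 - cos 150°)/2) = (√6+√2)/4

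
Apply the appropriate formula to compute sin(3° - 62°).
sin(3° - 62°) = sin 3° cos 62° - cos 3° sin 62° = -0.8572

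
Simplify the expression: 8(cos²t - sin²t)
8(cos²t - sin²t) = 8(cos(2t)) (using Double angle)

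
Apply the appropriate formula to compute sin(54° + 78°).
sin(54° + 78°) = sin 54° cos 78° + cos 54° sin 78° = 0.7431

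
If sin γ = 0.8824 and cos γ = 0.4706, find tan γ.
tan γ = sin γ / cos γ = 1.875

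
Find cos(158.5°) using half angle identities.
cos(158.5°) = -√((1 + cos 317°)/2) = -0.9304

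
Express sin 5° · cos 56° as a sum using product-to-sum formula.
sin 5° cos 56° = (1/2)[sin(5°+56°) + sin(5°-56°)]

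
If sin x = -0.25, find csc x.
csc x = 1/sin x = -4.0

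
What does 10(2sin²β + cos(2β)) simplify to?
10(2sin²β + cos(2β)) = 10 (using Double angle)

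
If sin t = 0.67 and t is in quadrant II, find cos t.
cos t = -0.7424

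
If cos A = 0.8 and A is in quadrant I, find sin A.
sin A = 0.6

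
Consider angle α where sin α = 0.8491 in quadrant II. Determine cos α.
cos α = ±√(1 - sin²α) = -0.5282 (negative in QII)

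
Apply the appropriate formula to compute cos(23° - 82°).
cos(23° - 82°) = cos 23° cos 82° + sin 23° sin 82° = 0.515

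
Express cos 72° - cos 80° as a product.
cos 72° - cos 80° = -2 sin(76°) sin(-4°)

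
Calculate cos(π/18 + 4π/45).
cos(π/18 + 4π/45) = cos π/18 cos 4π/45 - sin π/18 sin 4π/45 = 0.8988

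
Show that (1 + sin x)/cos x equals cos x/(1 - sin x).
LHS = (1 + sin x)(1 - sin x) / (cos x(1 - sin x)) = (1 - sin²x) / (cos x(1 - sin x)) = cos²x / (cos x(1 - sin x)) = cos x/(1 - sin x) = RHS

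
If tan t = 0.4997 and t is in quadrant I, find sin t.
sin t = 0.447 (using tan²t + 1 = sec²t)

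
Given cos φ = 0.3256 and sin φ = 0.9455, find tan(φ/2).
tan(φ/2) = sin φ / (1 + cos φ) = 0.7133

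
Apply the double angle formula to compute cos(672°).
cos(672°) = 2cos²336° - 1 = 0.6691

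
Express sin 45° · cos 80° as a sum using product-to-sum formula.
sin 45° cos 80° = (1/2)[sin(45°+80°) + sin(45°-80°)]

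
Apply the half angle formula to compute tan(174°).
tan(174°) = sin 348° / (1 + cos 348°) = -0.1051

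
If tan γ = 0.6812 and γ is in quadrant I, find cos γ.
cos γ = 0.8265 (using tan²γ + 1 = sec²γ)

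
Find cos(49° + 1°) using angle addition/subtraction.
cos(49° + 1°) = cos 49° cos 1° - sin 49° sin 1° = 0.6428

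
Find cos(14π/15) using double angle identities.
cos(14π/15) = cos²7π/15 - sin²7π/15 = -0.9781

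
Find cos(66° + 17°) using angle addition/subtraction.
cos(66° + 17°) = cos 66° cos 17° - sin 66° sin 17° = 0.1219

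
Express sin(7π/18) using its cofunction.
sin(7π/18) = cos(π/2 - 7π/18) = cos(π/9)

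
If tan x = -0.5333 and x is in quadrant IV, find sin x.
sin x = -0.4706 (using tan²x + 1 = sec²x)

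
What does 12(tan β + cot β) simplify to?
12(tan β + cot β) = 12(sec β csc β) (using Quotient identities)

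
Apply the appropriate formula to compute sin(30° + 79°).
sin(30° + 79°) = sin 30° cos 79° + cos 30° sin 79° = 0.9455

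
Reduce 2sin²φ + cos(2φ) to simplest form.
2sin²φ + cos(2φ) = 1 (using Double angle)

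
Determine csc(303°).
csc(303°) = -1.192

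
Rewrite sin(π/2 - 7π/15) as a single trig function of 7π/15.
sin(π/2 - 7π/15) = cos(7π/15)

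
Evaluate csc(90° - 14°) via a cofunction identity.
csc(90° - 14°) = sec(14°) = 1.031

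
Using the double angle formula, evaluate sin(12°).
sin(12°) = 2 sin 6° cos 6° = 0.2079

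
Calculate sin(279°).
sin(279°) = -0.9877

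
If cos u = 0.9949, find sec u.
sec u = 1/cos u = 1.005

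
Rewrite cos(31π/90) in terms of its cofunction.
cos(31π/90) = sin(π/2 - 31π/90) = sin(7π/45)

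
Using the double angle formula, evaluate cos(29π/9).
cos(29π/9) = 1 - 2sin²29π/18 = -0.766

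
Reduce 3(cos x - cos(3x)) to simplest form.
3(cos x - cos(3x)) = 3(2 sin(2x) sin x) (using Sum-to-product)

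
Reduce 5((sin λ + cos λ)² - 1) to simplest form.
5((sin λ + cos λ)² - 1) = 5(sin(2λ)) (using Pythagorean + double angle)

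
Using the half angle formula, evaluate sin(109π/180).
sin(109π/180) = √((1 - cos 109π/90)/2) = 0.9455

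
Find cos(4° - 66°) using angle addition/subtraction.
cos(4° - 66°) = cos 4° cos 66° + sin 4° sin 66° = 0.4695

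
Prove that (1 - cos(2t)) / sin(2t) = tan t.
LHS = 2sin²t / (2 sin t cos t) = sin t/cos t = tan t = RHS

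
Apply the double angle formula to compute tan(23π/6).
tan(23π/6) = 2 tan 23π/12 / (1 - tan²23π/12) = -√3/3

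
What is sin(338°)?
sin(338°) = -0.3746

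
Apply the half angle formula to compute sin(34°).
sin(34°) = √((1 - cos 68°)/2) = 0.5592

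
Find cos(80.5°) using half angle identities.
cos(80.5°) = √((1 + cos 161°)/2) = 0.165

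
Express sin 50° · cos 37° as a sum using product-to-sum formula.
sin 50° cos 37° = (1/2)[sin(50°+37°) + sin(50°-37°)]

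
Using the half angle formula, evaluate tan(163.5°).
tan(163.5°) = sin 327° / (1 + cos 327°) = -0.2962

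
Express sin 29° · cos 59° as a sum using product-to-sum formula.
sin 29° cos 59° = (1/2)[sin(29°+59°) + sin(29°-59°)]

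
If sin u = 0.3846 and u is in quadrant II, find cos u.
cos u = -0.9231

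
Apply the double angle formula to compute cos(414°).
cos(414°) = cos²207° - sin²207° = 0.5878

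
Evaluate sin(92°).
sin(92°) = 0.9994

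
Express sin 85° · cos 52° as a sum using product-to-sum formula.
sin 85° cos 52° = (1/2)[sin(85°+52°) + sin(85°-52°)]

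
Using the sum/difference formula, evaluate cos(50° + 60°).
cos(50° + 60°) = cos 50° cos 60° - sin 50° sin 60° = -0.342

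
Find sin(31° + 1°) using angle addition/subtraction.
sin(31° + 1°) = sin 31° cos 1° + cos 31° sin 1° = 0.5299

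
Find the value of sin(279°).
sin(279°) = -0.9877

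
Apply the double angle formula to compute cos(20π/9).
cos(20π/9) = cos²10π/9 - sin²10π/9 = 0.766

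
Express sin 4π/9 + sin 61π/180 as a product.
sin 4π/9 + sin 61π/180 = 2 sin(47π/120) cos(19π/360)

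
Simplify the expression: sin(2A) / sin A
sin(2A) / sin A = 2 cos A (using Double angle)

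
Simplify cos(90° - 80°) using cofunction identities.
cos(90° - 80°) = sin(80°)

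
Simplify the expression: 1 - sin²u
1 - sin²u = cos²u (using Pythagorean identity)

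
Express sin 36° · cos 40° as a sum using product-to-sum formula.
sin 36° cos 40° = (1/2)[sin(36°+40°) + sin(36°-40°)]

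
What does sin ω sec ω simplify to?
sin ω sec ω = tan ω (using Reciprocal + quotient)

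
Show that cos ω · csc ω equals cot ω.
LHS = cos ω · (1/sin ω) = cos ω/sin ω = cot ω = RHS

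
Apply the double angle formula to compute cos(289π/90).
cos(289π/90) = cos²289π/180 - sin²289π/180 = -0.788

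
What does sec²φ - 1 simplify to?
sec²φ - 1 = tan²φ (using Pythagorean identity)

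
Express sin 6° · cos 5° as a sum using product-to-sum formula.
sin 6° cos 5° = (1/2)[sin(6°+5°) + sin(6°-5°)]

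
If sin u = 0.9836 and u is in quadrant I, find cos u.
cos u = 0.1804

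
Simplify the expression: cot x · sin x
cot x · sin x = cos x (using Quotient identity)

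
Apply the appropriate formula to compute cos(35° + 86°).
cos(35° + 86°) = cos 35° cos 86° - sin 35° sin 86° = -0.515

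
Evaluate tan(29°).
tan(29°) = 0.5543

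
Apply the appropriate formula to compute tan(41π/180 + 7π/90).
tan(41π/180 + 7π/90) = (tan 41π/180 + tan 7π/90)/(1 - tan 41π/180 tan 7π/90) = 1.428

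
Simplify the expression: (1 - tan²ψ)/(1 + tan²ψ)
(1 - tan²ψ)/(1 + tan²ψ) = cos(2ψ) (using Double angle)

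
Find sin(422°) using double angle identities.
sin(422°) = 2 sin 211° cos 211° = 0.8829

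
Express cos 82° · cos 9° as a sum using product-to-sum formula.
cos 82° cos 9° = (1/2)[cos(82°-9°) + cos(82°+9°)]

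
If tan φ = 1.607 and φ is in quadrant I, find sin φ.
sin φ = 0.849 (using tan²φ + 1 = sec²φ)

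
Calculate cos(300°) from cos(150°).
cos(300°) = cos²150° - sin²150° = 1/2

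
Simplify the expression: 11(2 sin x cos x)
11(2 sin x cos x) = 11(sin(2x)) (using Double angle)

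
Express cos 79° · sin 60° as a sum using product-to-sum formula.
cos 79° sin 60° = (1/2)[sin(79°+60°) - sin(79°-60°)]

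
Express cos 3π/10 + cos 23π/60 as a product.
cos 3π/10 + cos 23π/60 = 2 cos(41π/120) cos(-π/24)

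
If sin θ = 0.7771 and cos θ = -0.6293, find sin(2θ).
sin(2θ) = 2 sin θ cos θ = -0.9781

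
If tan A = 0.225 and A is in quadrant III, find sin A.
sin A = -0.2195 (using tan²A + 1 = sec²A)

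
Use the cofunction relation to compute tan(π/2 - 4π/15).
tan(π/2 - 4π/15) = cot(4π/15) = 0.9004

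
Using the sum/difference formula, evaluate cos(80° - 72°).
cos(80° - 72°) = cos 80° cos 72° + sin 80° sin 72° = 0.9903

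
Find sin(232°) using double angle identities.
sin(232°) = 2 sin 116° cos 116° = -0.788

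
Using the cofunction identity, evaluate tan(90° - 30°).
tan(90° - 30°) = cot(30°) = √3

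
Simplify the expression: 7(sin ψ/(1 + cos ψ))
7(sin ψ/(1 + cos ψ)) = 7(tan(ψ/2)) (using Half angle)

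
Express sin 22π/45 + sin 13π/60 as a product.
sin 22π/45 + sin 13π/60 = 2 sin(127π/360) cos(49π/360)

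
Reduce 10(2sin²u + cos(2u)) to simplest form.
10(2sin²u + cos(2u)) = 10 (using Double angle)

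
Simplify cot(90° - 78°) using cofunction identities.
cot(90° - 78°) = tan(78°)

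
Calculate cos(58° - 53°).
cos(58° - 53°) = cos 58° cos 53° + sin 58° sin 53° = 0.9962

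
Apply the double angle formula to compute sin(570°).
sin(570°) = 2 sin 285° cos 285° = -1/2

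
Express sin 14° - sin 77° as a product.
sin 14° - sin 77° = 2 cos(45.5°) sin(-31.5°)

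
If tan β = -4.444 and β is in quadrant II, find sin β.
sin β = 0.9756 (using tan²β + 1 = sec²β)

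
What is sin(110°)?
sin(110°) = 0.9397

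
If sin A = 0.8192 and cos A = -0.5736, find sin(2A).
sin(2A) = 2 sin A cos A = -0.9398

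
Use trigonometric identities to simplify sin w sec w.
sin w sec w = tan w (using Reciprocal + quotient)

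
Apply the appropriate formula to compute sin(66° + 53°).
sin(66° + 53°) = sin 66° cos 53° + cos 66° sin 53° = 0.8746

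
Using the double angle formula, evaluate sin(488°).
sin(488°) = 2 sin 244° cos 244° = 0.788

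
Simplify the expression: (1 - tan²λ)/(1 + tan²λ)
(1 - tan²λ)/(1 + tan²λ) = cos(2λ) (using Double angle)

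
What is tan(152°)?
tan(152°) = -0.5317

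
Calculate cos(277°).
cos(277°) = 0.1219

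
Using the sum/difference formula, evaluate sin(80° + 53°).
sin(80° + 53°) = sin 80° cos 53° + cos 80° sin 53° = 0.7314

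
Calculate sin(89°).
sin(89°) = 0.9998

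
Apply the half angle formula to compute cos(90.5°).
cos(90.5°) = -√((1 + cos 181°)/2) = -0.008727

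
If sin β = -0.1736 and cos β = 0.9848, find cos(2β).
cos(2β) = cos²β - sin²β = 0.9397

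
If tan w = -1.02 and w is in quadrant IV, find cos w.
cos w = 0.7001 (using tan²w + 1 = sec²w)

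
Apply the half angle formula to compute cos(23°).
cos(23°) = √((1 + cos 46°)/2) = 0.9205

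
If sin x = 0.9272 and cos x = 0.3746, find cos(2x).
cos(2x) = cos²x - sin²x = -0.7194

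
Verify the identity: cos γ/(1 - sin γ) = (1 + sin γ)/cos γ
RHS = (1 + sin γ)(1 - sin γ) / (cos γ(1 - sin γ)) = (1 - sin²γ) / (cos γ(1 - sin γ)) = cos²γ / (cos γ(1 - sin γ)) = cos γ/(1 - sin γ) = LHS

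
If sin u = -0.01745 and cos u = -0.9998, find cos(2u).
cos(2u) = cos²u - sin²u = 0.9993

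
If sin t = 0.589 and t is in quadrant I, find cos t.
cos t = 0.8081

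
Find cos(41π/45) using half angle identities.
cos(41π/45) = -√((1 + cos 82π/45)/2) = -0.9613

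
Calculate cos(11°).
cos(11°) = 0.9816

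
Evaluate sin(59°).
sin(59°) = 0.8572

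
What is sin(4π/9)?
sin(4π/9) = 0.9848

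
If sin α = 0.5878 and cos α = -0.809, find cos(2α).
cos(2α) = cos²α - sin²α = 0.309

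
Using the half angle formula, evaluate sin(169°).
sin(169°) = √((1 - cos 338°)/2) = 0.1908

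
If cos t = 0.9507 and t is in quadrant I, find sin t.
sin t = 0.3101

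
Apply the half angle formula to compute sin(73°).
sin(73°) = √((1 - cos 146°)/2) = 0.9563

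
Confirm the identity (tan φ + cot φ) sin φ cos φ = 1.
LHS = (sin φ/cos φ + cos φ/sin φ) sin φ cos φ = ((sin²φ + cos²φ)/(sin φ cos φ)) · sin φ cos φ = sin²φ + cos²φ = 1 = RHS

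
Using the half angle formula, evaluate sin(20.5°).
sin(20.5°) = √((1 - cos 41°)/2) = 0.3502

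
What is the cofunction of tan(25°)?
tan(25°) = cot(90° - 25°) = cot(65°)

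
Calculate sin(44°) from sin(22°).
sin(44°) = 2 sin 22° cos 22° = 0.6947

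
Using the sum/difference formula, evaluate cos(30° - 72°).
cos(30° - 72°) = cos 30° cos 72° + sin 30° sin 72° = 0.7431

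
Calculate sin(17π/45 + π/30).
sin(17π/45 + π/30) = sin 17π/45 cos π/30 + cos 17π/45 sin π/30 = 0.9613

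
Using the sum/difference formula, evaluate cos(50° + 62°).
cos(50° + 62°) = cos 50° cos 62° - sin 50° sin 62° = -0.3746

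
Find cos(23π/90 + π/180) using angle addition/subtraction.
cos(23π/90 + π/180) = cos 23π/90 cos π/180 - sin 23π/90 sin π/180 = 0.682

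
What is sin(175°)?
sin(175°) = 0.08716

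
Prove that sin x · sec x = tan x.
LHS = sin x · (1/cos x) = sin x/cos x = tan x = RHS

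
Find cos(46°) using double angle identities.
cos(46°) = 1 - 2sin²23° = 0.6947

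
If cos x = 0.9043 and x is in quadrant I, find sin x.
sin x = 0.4269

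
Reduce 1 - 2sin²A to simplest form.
1 - 2sin²A = cos(2A) (using Double angle)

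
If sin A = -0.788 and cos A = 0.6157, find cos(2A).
cos(2A) = cos²A - sin²A = -0.2419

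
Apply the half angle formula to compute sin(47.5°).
sin(47.5°) = √((1 - cos 95°)/2) = 0.7373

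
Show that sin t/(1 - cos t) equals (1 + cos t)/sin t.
LHS = sin t(1 + cos t) / ((1 - cos t)(1 + cos t)) = sin t(1 + cos t) / (1 - cos²t) = sin t(1 + cos t) / sin²t = (1 + cos t)/sin t = RHS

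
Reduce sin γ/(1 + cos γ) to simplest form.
sin γ/(1 + cos γ) = tan(γ/2) (using Half angle)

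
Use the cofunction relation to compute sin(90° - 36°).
sin(90° - 36°) = cos(36°) = 0.809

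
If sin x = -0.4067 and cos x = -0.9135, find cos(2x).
cos(2x) = cos²x - sin²x = 0.6691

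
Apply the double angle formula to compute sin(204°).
sin(204°) = 2 sin 102° cos 102° = -0.4067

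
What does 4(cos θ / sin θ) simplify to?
4(cos θ / sin θ) = 4(cot θ) (using Quotient identity)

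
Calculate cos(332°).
cos(332°) = 0.8829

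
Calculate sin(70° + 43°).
sin(70° + 43°) = sin 70° cos 43° + cos 70° sin 43° = 0.9205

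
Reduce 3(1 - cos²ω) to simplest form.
3(1 - cos²ω) = 3(sin²ω) (using Pythagorean identity)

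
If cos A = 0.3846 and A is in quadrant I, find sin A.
sin A = 0.9231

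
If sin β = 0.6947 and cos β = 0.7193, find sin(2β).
sin(2β) = 2 sin β cos β = 0.9994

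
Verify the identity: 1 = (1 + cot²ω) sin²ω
RHS = csc²ω · sin²ω = (1/sin²ω) · sin²ω = 1 = LHS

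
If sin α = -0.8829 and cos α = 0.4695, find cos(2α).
cos(2α) = cos²α - sin²α = -0.5591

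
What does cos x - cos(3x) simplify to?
cos x - cos(3x) = 2 sin(2x) sin x (using Sum-to-product)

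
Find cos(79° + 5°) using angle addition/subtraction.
cos(79° + 5°) = cos 79° cos 5° - sin 79° sin 5° = 0.1045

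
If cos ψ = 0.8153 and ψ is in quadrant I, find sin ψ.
sin ψ = 0.579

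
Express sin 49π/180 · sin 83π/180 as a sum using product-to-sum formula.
sin 49π/180 sin 83π/180 = (1/2)[cos(49π/180-83π/180) - cos(49π/180+83π/180)]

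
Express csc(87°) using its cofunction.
csc(87°) = sec(90° - 87°) = sec(3°)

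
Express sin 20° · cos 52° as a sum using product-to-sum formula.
sin 20° cos 52° = (1/2)[sin(20°+52°) + sin(20°-52°)]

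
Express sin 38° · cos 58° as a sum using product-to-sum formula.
sin 38° cos 58° = (1/2)[sin(38°+58°) + sin(38°-58°)]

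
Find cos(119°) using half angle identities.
cos(119°) = -√((1 + cos 238°)/2) = -0.4848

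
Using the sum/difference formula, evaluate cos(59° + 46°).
cos(59° + 46°) = cos 59° cos 46° - sin 59° sin 46° = -(√6-√2)/4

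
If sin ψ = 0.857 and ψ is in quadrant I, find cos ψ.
cos ψ = 0.5153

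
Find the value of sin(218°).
sin(218°) = -0.6157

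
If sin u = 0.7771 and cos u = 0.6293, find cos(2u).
cos(2u) = cos²u - sin²u = -0.2079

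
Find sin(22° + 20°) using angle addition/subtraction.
sin(22° + 20°) = sin 22° cos 20° + cos 22° sin 20° = 0.6691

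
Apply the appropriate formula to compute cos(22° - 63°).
cos(22° - 63°) = cos 22° cos 63° + sin 22° sin 63° = 0.7547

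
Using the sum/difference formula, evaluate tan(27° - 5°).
tan(27° - 5°) = (tan 27° - tan 5°)/(1 + tan 27° tan 5°) = 0.404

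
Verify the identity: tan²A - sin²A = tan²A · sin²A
LHS = sin²A/cos²A - sin²A = sin²A(1/cos²A - 1) = sin²A · (1 - cos²A)/cos²A = sin²A · sin²A/cos²A = sin²A · tan²A = RHS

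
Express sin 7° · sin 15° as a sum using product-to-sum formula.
sin 7° sin 15° = (1/2)[cos(7°-15°) - cos(7°+15°)]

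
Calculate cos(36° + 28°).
cos(36° + 28°) = cos 36° cos 28° - sin 36° sin 28° = 0.4384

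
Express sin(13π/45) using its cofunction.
sin(13π/45) = cos(π/2 - 13π/45) = cos(19π/90)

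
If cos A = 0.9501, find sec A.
sec A = 1/cos A = 1.053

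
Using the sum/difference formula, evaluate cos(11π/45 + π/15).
cos(11π/45 + π/15) = cos 11π/45 cos π/15 - sin 11π/45 sin π/15 = 0.5592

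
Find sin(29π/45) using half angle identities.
sin(29π/45) = √((1 - cos 58π/45)/2) = 0.8988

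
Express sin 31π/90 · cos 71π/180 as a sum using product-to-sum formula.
sin 31π/90 cos 71π/180 = (1/2)[sin(31π/90+71π/180) + sin(31π/90-71π/180)]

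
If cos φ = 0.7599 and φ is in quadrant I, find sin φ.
sin φ = 0.65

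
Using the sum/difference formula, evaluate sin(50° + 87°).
sin(50° + 87°) = sin 50° cos 87° + cos 50° sin 87° = 0.682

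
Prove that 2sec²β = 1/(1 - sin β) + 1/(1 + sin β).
RHS = [(1 + sin β) + (1 - sin β)] / [(1 - sin β)(1 + sin β)] = 2/(1 - sin²β) = 2/cos²β = 2sec²β = LHS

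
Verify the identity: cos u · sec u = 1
LHS = cos u · (1/cos u) = 1 = RHS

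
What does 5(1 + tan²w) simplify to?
5(1 + tan²w) = 5(sec²w) (using Pythagorean identity)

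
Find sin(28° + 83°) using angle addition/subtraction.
sin(28° + 83°) = sin 28° cos 83° + cos 28° sin 83° = 0.9336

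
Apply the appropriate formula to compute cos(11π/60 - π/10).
cos(11π/60 - π/10) = cos 11π/60 cos π/10 + sin 11π/60 sin π/10 = (√6+√2)/4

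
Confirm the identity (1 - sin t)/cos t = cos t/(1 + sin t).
LHS = (1 - sin t)(1 + sin t) / (cos t(1 + sin t)) = (1 - sin²t) / (cos t(1 + sin t)) = cos²t / (cos t(1 + sin t)) = cos t/(1 + sin t) = RHS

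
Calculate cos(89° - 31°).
cos(89° - 31°) = cos 89° cos 31° + sin 89° sin 31° = 0.5299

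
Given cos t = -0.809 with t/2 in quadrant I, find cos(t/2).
cos(t/2) = ±√((1 + cos t)/2); positive since t/2 ∈ QI, so cos(t/2) = 0.309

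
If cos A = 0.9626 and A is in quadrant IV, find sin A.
sin A = -0.2709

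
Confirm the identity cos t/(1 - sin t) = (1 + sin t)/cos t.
RHS = (1 + sin t)(1 - sin t) / (cos t(1 - sin t)) = (1 - sin²t) / (cos t(1 - sin t)) = cos²t / (cos t(1 - sin t)) = cos t/(1 - sin t) = LHS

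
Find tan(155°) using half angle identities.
tan(155°) = sin 310° / (1 + cos 310°) = -0.4663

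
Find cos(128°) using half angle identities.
cos(128°) = -√((1 + cos 256°)/2) = -0.6157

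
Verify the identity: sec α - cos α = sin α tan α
LHS = 1/cos α - cos α = (1 - cos²α)/cos α = sin²α/cos α = sin α · (sin α/cos α) = sin α tan α = RHS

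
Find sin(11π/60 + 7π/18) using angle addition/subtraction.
sin(11π/60 + 7π/18) = sin 11π/60 cos 7π/18 + cos 11π/60 sin 7π/18 = 0.9744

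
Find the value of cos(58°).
cos(58°) = 0.5299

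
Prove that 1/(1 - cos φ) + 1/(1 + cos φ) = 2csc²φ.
LHS = [(1 + cos φ) + (1 - cos φ)] / [(1 - cos φ)(1 + cos φ)] = 2/(1 - cos²φ) = 2/sin²φ = 2csc²φ = RHS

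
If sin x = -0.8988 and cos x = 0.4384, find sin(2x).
sin(2x) = 2 sin x cos x = -0.7881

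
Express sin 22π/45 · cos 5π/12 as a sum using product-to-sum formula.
sin 22π/45 cos 5π/12 = (1/2)[sin(22π/45+5π/12) + sin(22π/45-5π/12)]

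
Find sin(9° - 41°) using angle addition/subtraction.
sin(9° - 41°) = sin 9° cos 41° - cos 9° sin 41° = -0.5299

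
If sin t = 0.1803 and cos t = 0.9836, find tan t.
tan t = sin t / cos t = 0.1833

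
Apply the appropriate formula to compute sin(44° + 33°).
sin(44° + 33°) = sin 44° cos 33° + cos 44° sin 33° = 0.9744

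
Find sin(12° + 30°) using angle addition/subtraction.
sin(12° + 30°) = sin 12° cos 30° + cos 12° sin 30° = 0.6691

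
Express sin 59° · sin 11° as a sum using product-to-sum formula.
sin 59° sin 11° = (1/2)[cos(59°-11°) - cos(59°+11°)]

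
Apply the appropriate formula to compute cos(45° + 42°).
cos(45° + 42°) = cos 45° cos 42° - sin 45° sin 42° = 0.05234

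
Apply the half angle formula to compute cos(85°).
cos(85°) = √((1 + cos 170°)/2) = 0.08716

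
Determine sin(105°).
sin(105°) = (√6+√2)/4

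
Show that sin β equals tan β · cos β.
RHS = (sin β/cos β) · cos β = sin β = LHS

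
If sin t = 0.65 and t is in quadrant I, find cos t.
cos t = 0.7599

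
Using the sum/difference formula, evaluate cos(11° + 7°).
cos(11° + 7°) = cos 11° cos 7° - sin 11° sin 7° = 0.9511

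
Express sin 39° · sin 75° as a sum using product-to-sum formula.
sin 39° sin 75° = (1/2)[cos(39°-75°) - cos(39°+75°)]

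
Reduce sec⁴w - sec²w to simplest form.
sec⁴w - sec²w = tan⁴w + tan²w (using Pythagorean)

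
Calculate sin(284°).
sin(284°) = -0.9703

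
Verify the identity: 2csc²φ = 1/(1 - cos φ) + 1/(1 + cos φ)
RHS = [(1 + cos φ) + (1 - cos φ)] / [(1 - cos φ)(1 + cos φ)] = 2/(1 - cos²φ) = 2/sin²φ = 2csc²φ = LHS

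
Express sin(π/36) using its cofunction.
sin(π/36) = cos(π/2 - π/36) = cos(17π/36)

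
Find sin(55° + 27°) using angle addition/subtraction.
sin(55° + 27°) = sin 55° cos 27° + cos 55° sin 27° = 0.9903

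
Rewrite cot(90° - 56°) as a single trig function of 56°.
cot(90° - 56°) = tan(56°)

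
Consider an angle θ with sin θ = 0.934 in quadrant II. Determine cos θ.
cos θ = ±√(1 - sin²θ) = -0.3573 (negative in QII)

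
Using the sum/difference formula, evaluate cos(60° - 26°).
cos(60° - 26°) = cos 60° cos 26° + sin 60° sin 26° = 0.829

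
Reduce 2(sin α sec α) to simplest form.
2(sin α sec α) = 2(tan α) (using Reciprocal + quotient)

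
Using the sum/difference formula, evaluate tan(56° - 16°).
tan(56° - 16°) = (tan 56° - tan 16°)/(1 + tan 56° tan 16°) = 0.8391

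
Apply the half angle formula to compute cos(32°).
cos(32°) = √((1 + cos 64°)/2) = 0.848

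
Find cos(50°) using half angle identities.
cos(50°) = √((1 + cos 100°)/2) = 0.6428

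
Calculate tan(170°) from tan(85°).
tan(170°) = 2 tan 85° / (1 - tan²85°) = -0.1763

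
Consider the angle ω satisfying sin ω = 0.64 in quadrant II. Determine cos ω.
cos ω = ±√(1 - sin²ω) = -0.7684 (negative in QII)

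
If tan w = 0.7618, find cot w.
cot w = 1/tan w = 1.313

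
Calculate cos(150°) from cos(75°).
cos(150°) = cos²75° - sin²75° = -√3/2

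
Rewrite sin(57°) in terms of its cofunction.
sin(57°) = cos(90° - 57°) = cos(33°)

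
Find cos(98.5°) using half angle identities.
cos(98.5°) = -√((1 + cos 197°)/2) = -0.1478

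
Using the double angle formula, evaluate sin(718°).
sin(718°) = 2 sin 359° cos 359° = -0.0349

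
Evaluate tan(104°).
tan(104°) = -4.011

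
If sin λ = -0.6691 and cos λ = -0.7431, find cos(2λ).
cos(2λ) = cos²λ - sin²λ = 0.1045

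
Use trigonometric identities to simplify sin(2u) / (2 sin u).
sin(2u) / (2 sin u) = cos u (using Double angle)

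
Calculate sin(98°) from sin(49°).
sin(98°) = 2 sin 49° cos 49° = 0.9903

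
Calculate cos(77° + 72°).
cos(77° + 72°) = cos 77° cos 72° - sin 77° sin 72° = -0.8572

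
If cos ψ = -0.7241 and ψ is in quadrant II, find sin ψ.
sin ψ = 0.6897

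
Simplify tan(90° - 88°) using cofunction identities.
tan(90° - 88°) = cot(88°)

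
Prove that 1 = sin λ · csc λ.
RHS = sin λ · (1/sin λ) = 1 = LHS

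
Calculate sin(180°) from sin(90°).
sin(180°) = 2 sin 90° cos 90° = 0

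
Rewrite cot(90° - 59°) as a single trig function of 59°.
cot(90° - 59°) = tan(59°)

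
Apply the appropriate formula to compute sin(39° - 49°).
sin(39° - 49°) = sin 39° cos 49° - cos 39° sin 49° = -0.1736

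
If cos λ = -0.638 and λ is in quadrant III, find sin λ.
sin λ = -0.77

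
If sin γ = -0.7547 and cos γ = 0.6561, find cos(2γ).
cos(2γ) = cos²γ - sin²γ = -0.1391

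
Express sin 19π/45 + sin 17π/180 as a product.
sin 19π/45 + sin 17π/180 = 2 sin(31π/120) cos(59π/360)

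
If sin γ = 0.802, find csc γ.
csc γ = 1/sin γ = 1.247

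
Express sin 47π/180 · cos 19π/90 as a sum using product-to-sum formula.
sin 47π/180 cos 19π/90 = (1/2)[sin(47π/180+19π/90) + sin(47π/180-19π/90)]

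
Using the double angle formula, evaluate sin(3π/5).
sin(3π/5) = 2 sin 3π/10 cos 3π/10 = 0.9511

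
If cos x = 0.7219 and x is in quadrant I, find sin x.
sin x = 0.692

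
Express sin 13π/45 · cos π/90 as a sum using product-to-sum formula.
sin 13π/45 cos π/90 = (1/2)[sin(13π/45+π/90) + sin(13π/45-π/90)]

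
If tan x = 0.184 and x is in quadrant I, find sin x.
sin x = 0.181 (using tan²x + 1 = sec²x)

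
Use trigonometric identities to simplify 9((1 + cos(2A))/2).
9((1 + cos(2A))/2) = 9(cos²A) (using Power reduction)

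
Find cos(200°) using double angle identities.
cos(200°) = 2cos²100° - 1 = -0.9397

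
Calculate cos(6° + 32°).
cos(6° + 32°) = cos 6° cos 32° - sin 6° sin 32° = 0.788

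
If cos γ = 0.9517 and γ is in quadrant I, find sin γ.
sin γ = 0.307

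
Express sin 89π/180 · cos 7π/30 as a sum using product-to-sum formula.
sin 89π/180 cos 7π/30 = (1/2)[sin(89π/180+7π/30) + sin(89π/180-7π/30)]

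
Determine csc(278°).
csc(278°) = -1.01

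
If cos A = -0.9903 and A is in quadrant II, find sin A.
sin A = 0.1389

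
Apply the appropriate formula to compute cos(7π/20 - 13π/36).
cos(7π/20 - 13π/36) = cos 7π/20 cos 13π/36 + sin 7π/20 sin 13π/36 = 0.9994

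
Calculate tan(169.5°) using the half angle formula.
tan(169.5°) = sin 339° / (1 + cos 339°) = -0.1853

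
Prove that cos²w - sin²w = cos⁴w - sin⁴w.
RHS = (cos²w - sin²w)(cos²w + sin²w) = (cos²w - sin²w) · 1 = cos²w - sin²w = LHS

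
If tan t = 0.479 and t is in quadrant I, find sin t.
sin t = 0.432 (using tan²t + 1 = sec²t)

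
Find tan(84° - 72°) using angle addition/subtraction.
tan(84° - 72°) = (tan 84° - tan 72°)/(1 + tan 84° tan 72°) = 0.2126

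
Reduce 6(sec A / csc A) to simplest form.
6(sec A / csc A) = 6(tan A) (using Reciprocal identities)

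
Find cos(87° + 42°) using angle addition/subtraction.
cos(87° + 42°) = cos 87° cos 42° - sin 87° sin 42° = -0.6293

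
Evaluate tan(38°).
tan(38°) = 0.7813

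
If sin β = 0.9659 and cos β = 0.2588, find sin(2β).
sin(2β) = 2 sin β cos β = 0.4999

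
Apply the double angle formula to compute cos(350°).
cos(350°) = cos²175° - sin²175° = 0.9848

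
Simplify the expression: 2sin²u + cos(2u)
2sin²u + cos(2u) = 1 (using Double angle)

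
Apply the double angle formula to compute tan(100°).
tan(100°) = 2 tan 50° / (1 - tan²50°) = -5.671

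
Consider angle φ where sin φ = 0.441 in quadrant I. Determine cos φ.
cos φ = √(1 - sin²φ) = 0.8975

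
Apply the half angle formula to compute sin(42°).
sin(42°) = √((1 - cos 84°)/2) = 0.6691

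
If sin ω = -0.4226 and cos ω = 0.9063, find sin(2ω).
sin(2ω) = 2 sin ω cos ω = -0.766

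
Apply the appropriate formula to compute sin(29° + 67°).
sin(29° + 67°) = sin 29° cos 67° + cos 29° sin 67° = 0.9945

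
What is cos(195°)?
cos(195°) = -(√6+√2)/4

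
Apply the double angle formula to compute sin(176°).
sin(176°) = 2 sin 88° cos 88° = 0.06976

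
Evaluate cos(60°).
cos(60°) = 1/2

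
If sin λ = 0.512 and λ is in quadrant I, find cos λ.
cos λ = 0.859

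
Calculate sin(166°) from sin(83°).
sin(166°) = 2 sin 83° cos 83° = 0.2419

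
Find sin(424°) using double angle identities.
sin(424°) = 2 sin 212° cos 212° = 0.8988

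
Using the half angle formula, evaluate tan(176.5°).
tan(176.5°) = sin 353° / (1 + cos 353°) = -0.06116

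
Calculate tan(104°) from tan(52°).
tan(104°) = 2 tan 52° / (1 - tan²52°) = -4.011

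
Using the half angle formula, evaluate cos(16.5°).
cos(16.5°) = √((1 + cos 33°)/2) = 0.9588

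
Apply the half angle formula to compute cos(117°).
cos(117°) = -√((1 + cos 234°)/2) = -0.454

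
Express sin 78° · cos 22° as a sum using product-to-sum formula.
sin 78° cos 22° = (1/2)[sin(78°+22°) + sin(78°-22°)]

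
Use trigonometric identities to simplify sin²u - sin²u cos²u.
sin²u - sin²u cos²u = sin⁴u (using Factoring)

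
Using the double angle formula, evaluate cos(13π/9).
cos(13π/9) = cos²13π/18 - sin²13π/18 = -0.1736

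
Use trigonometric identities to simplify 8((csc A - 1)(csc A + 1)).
8((csc A - 1)(csc A + 1)) = 8(cot²A) (using Diff. of squares)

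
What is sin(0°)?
sin(0°) = 0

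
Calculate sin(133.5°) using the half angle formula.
sin(133.5°) = √((1 - cos 267°)/2) = 0.7254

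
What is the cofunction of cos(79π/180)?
cos(79π/180) = sin(π/2 - 79π/180) = sin(11π/180)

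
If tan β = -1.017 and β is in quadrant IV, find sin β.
sin β = -0.713 (using tan²β + 1 = sec²β)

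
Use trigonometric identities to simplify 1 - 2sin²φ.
1 - 2sin²φ = cos(2φ) (using Double angle)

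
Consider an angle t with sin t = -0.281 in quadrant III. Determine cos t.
cos t = ±√(1 - sin²t) = -0.9597 (negative in QIII)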